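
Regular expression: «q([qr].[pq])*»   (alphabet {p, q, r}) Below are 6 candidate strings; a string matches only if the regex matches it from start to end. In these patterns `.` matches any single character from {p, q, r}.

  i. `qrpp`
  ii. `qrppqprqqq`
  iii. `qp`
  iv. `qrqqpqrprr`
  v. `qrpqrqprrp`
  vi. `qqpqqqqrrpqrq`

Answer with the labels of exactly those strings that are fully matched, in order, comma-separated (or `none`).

i. `qrpp` → match
ii. `qrppqprqqq` → no match
iii. `qp` → no match
iv. `qrqqpqrprr` → no match
v. `qrpqrqprrp` → match
vi → match

i, v, vi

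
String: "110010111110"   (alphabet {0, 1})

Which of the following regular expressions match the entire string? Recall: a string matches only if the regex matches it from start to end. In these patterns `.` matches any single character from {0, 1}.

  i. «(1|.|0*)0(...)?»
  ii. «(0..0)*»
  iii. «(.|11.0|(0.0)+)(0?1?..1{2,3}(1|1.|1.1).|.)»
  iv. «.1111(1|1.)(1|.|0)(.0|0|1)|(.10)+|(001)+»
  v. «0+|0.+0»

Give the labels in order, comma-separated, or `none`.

iii

i → no match
ii → no match
iii → match
iv → no match
v → no match — must start with "0"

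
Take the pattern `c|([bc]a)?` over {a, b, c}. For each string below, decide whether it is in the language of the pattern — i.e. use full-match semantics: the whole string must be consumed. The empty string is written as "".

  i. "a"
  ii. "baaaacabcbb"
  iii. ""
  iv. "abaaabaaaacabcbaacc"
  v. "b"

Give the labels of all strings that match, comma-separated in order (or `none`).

i. "a" → no match
ii. "baaaacabcbb" → no match
iii. "" → match
iv → no match
v. "b" → no match

iii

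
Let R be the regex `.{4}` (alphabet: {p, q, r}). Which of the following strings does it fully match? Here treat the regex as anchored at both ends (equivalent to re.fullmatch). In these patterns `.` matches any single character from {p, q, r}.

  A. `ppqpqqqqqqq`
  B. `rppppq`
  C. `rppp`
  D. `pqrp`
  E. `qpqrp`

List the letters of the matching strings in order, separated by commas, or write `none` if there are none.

A → no match
B → no match
C → match
D → match
E → no match

C, D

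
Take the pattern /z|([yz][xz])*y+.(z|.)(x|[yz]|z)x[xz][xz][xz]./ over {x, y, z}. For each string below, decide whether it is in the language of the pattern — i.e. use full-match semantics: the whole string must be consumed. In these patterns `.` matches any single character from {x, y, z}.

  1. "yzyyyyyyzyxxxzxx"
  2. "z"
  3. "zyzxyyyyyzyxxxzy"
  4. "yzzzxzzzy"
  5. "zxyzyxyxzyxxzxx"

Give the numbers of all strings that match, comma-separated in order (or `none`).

1 → match
2 → match
3 → no match
4 → match
5 → match

1, 2, 4, 5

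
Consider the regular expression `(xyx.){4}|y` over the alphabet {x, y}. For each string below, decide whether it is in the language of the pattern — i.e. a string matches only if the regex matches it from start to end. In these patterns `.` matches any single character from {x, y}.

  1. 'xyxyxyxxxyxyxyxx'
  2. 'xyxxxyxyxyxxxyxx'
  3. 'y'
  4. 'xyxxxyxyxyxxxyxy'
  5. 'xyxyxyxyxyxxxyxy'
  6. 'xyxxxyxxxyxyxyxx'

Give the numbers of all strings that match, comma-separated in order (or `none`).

1 → match
2 → match
3 → match
4 → match
5 → match
6 → match

1, 2, 3, 4, 5, 6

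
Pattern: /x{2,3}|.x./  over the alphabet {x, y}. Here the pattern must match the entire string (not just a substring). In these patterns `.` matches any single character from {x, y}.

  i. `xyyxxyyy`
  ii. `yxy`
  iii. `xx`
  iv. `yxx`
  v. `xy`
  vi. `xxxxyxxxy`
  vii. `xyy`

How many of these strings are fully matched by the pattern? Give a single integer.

i → no match
ii → match
iii → match
iv → match
v → no match
vi → no match
vii → no match
Total matched: 3

3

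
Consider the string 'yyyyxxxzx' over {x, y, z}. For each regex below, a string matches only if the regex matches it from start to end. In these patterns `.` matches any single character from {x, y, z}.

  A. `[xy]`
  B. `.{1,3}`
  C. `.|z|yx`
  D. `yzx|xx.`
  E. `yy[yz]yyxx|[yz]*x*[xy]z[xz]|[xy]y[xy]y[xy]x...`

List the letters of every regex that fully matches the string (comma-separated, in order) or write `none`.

A → no match
B → no match
C → no match
D → no match
E → match

E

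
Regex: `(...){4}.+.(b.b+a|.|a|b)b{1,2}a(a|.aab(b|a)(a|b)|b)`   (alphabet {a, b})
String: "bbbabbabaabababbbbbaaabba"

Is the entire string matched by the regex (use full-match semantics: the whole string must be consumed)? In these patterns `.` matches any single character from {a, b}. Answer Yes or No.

No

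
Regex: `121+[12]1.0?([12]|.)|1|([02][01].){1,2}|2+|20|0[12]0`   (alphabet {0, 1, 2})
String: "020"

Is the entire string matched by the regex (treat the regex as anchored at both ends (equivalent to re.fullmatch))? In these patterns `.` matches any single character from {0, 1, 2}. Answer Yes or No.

Yes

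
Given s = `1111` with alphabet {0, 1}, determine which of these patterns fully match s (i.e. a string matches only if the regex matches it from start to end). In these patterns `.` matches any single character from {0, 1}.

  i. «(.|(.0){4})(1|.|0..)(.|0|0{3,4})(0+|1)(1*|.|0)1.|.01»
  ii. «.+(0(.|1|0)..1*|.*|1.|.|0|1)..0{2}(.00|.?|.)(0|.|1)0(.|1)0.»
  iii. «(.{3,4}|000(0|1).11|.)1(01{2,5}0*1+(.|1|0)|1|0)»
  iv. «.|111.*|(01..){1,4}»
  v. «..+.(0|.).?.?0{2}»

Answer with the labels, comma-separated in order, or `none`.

iv

i → no match
ii → no match
iii → no match
iv → match
v → no match — must end with `0`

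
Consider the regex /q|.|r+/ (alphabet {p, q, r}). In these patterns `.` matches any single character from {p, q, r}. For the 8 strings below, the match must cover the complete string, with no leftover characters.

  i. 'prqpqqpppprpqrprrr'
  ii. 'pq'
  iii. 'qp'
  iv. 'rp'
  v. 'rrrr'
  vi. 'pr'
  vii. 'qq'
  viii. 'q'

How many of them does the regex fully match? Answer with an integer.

i → no match
ii → no match
iii → no match
iv → no match
v → match
vi → no match
vii → no match
viii → match
Total matched: 2

2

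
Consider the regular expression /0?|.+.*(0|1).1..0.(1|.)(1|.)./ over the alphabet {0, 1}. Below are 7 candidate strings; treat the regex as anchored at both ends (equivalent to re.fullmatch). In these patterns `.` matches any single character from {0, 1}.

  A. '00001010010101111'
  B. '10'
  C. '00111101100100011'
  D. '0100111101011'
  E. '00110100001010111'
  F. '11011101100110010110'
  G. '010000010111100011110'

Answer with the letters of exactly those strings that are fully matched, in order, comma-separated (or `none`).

A → match
B → no match
C → no match
D → match
E → no match
F → no match
G → no match

A, D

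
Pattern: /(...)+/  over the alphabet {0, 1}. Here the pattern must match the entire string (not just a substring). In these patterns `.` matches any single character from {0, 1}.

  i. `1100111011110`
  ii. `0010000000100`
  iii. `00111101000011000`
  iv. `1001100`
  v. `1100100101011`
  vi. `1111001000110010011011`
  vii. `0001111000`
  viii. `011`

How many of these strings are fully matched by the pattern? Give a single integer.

1

i → no match
ii → no match
iii → no match
iv → no match
v → no match
vi → no match
vii → no match
viii → match
Total matched: 1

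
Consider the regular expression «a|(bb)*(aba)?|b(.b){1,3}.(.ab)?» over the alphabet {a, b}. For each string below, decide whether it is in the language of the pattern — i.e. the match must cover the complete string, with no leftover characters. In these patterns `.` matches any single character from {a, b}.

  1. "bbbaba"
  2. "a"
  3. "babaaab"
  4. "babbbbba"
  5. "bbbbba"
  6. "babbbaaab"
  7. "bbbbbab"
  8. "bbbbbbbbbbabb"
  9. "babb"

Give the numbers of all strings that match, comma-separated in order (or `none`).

1. "bbbaba" → match
2. "a" → match
3. "babaaab" → match
4. "babbbbba" → match
5. "bbbbba" → match
6. "babbbaaab" → match
7. "bbbbbab" → match
8 → no match
9. "babb" → match

1, 2, 3, 4, 5, 6, 7, 9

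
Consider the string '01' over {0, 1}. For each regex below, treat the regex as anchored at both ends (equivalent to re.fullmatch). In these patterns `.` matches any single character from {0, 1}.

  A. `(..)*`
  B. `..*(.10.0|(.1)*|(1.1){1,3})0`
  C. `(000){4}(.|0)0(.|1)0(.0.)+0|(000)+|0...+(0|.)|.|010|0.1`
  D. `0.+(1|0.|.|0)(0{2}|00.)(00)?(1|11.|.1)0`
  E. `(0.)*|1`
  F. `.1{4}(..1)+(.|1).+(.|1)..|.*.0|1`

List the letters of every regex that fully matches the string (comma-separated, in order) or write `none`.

A, E

A → match
B → no match — must end with '0'
C → no match
D → no match — must end with '0'
E → match
F → no match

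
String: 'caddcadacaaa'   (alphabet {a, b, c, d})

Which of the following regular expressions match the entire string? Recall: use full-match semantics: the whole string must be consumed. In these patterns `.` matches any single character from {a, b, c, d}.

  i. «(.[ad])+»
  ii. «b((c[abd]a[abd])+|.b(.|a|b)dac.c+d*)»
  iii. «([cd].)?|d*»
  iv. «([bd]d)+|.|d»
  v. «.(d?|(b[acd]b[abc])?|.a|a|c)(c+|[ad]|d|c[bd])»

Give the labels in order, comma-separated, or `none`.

i → match
ii → no match — must start with 'b'
iii → no match
iv → no match
v → no match

i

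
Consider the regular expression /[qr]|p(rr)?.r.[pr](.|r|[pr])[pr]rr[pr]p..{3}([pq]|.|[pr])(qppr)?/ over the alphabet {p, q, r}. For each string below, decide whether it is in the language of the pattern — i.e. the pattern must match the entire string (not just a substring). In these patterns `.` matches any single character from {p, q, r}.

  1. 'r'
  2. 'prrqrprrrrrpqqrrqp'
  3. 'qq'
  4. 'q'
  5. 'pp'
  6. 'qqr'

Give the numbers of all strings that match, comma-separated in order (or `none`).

1 → match
2 → no match
3 → no match
4 → match
5 → no match
6 → no match

1, 4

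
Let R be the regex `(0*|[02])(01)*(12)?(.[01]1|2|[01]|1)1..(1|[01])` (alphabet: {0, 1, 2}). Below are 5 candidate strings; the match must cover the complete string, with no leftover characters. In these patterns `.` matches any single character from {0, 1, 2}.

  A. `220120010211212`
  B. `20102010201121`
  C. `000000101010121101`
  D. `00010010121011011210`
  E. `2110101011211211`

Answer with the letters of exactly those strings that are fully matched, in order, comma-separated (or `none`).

A → no match
B → no match
C → match
D → no match
E → no match

C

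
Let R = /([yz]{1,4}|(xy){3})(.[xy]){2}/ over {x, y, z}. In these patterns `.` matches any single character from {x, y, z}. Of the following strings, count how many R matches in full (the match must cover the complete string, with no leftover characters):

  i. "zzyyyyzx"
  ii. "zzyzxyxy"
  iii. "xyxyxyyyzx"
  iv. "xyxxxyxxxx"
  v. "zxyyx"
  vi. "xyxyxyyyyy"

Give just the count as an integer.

5

i → match
ii → match
iii → match
iv → no match
v → match
vi → match
Total matched: 5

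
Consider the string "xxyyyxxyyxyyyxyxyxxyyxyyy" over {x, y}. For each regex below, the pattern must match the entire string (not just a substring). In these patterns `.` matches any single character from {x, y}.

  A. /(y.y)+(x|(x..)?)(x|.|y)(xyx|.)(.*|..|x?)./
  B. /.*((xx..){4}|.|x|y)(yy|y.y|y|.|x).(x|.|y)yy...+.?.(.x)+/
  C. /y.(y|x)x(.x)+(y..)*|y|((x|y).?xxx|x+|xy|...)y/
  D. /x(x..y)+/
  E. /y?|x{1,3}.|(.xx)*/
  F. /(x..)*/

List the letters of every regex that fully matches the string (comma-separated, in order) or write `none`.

D

A → no match — must start with "y"
B → no match — must end with "x"
C → no match
D → match
E → no match
F → no match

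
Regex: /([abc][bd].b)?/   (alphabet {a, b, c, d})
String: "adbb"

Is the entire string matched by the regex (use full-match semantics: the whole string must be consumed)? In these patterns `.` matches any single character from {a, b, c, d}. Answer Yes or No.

Yes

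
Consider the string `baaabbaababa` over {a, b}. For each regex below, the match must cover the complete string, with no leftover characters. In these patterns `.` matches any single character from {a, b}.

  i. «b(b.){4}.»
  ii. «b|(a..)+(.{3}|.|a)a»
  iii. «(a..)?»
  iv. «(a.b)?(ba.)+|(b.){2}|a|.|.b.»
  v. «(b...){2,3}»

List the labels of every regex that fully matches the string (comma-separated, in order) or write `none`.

v

i → no match — must start with `bb`
ii → no match
iii → no match
iv → no match
v → match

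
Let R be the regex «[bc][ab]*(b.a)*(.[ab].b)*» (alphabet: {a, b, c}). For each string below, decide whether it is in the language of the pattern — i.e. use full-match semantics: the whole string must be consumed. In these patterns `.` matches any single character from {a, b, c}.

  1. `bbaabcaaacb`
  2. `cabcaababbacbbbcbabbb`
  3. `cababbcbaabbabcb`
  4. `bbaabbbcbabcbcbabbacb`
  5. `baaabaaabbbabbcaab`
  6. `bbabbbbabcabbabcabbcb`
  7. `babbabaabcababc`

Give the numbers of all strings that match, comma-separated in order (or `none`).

1, 2, 3, 4, 5, 6

1. `bbaabcaaacb` → match
2 → match
3 → match
4 → match
5 → match
6 → match
7 → no match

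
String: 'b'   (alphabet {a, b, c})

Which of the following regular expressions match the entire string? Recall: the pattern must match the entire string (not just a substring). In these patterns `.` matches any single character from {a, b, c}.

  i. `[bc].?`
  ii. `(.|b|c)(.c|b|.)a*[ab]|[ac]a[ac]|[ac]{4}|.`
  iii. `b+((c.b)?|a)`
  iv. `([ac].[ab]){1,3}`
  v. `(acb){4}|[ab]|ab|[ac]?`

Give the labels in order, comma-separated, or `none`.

i → match
ii → match
iii → match
iv → no match
v → match

i, ii, iii, v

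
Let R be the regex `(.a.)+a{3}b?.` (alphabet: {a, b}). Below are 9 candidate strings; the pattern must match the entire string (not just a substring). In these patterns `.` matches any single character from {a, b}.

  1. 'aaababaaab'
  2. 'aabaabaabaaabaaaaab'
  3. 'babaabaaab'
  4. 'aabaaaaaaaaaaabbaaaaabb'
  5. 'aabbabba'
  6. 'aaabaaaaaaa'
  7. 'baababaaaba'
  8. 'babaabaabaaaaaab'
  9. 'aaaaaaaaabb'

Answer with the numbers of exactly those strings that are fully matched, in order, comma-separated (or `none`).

1, 2, 3, 4, 7, 8, 9

1 → match
2 → match
3 → match
4 → match
5 → no match
6 → no match
7 → match
8 → match
9 → match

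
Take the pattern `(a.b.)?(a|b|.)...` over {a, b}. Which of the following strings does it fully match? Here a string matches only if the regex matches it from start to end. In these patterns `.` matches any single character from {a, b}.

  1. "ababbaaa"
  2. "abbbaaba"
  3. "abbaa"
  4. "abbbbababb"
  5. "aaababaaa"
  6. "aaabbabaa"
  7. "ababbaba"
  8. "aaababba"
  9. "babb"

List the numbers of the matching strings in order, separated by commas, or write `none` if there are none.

1 → no match
2 → match
3 → no match
4 → no match
5 → no match
6 → no match
7 → no match
8 → no match
9 → match

2, 9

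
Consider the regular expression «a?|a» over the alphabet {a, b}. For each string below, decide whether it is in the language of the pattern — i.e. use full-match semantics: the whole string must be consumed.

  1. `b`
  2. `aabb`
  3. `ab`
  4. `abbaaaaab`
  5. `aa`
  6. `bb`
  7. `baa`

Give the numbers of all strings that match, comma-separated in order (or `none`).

none

1 → no match
2 → no match
3 → no match
4 → no match
5 → no match
6 → no match
7 → no match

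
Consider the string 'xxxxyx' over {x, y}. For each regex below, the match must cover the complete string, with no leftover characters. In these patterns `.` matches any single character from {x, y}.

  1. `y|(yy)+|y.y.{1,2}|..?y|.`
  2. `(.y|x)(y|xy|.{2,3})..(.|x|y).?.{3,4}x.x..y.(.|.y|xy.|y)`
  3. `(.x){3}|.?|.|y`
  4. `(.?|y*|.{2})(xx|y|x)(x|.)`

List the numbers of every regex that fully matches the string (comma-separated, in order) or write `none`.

1 → no match
2 → no match
3 → match
4 → no match

3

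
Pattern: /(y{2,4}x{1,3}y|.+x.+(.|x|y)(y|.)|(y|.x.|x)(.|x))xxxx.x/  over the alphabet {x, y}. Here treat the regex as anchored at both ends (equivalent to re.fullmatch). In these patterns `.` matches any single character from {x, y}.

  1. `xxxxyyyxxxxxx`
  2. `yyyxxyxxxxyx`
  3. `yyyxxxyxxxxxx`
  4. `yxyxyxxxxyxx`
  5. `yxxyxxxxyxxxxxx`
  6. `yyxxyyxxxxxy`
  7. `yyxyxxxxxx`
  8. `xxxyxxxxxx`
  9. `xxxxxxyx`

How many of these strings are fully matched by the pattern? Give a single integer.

1 → match
2. `yyyxxyxxxxyx` → match
3 → match
4. `yxyxyxxxxyxx` → no match
5 → match
6. `yyxxyyxxxxxy` → no match — must end with `x`
7. `yyxyxxxxxx` → match
8. `xxxyxxxxxx` → match
9. `xxxxxxyx` → match
Total matched: 7

7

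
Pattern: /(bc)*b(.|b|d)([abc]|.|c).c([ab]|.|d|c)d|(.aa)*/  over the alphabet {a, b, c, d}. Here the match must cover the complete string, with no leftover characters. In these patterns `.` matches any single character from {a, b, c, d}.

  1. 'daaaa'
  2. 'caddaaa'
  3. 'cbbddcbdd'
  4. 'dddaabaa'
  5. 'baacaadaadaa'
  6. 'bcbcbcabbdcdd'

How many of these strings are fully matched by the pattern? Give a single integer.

1. 'daaaa' → no match
2. 'caddaaa' → no match
3. 'cbbddcbdd' → no match
4. 'dddaabaa' → no match
5. 'baacaadaadaa' → match
6 → no match
Total matched: 1

1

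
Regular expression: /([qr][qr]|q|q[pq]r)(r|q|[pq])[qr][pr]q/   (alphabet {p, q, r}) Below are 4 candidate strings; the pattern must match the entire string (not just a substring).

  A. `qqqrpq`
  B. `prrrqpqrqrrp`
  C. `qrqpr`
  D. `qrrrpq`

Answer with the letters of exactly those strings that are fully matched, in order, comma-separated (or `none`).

A, D

A → match
B → no match — must end with `q`
C → no match — must end with `q`
D → match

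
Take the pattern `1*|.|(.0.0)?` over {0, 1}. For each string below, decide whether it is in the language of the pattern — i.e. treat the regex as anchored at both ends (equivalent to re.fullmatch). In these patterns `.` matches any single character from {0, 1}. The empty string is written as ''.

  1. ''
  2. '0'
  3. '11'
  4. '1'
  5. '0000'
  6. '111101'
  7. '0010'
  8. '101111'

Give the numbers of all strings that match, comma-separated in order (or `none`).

1 → match
2 → match
3 → match
4 → match
5 → match
6 → no match
7 → match
8 → no match

1, 2, 3, 4, 5, 7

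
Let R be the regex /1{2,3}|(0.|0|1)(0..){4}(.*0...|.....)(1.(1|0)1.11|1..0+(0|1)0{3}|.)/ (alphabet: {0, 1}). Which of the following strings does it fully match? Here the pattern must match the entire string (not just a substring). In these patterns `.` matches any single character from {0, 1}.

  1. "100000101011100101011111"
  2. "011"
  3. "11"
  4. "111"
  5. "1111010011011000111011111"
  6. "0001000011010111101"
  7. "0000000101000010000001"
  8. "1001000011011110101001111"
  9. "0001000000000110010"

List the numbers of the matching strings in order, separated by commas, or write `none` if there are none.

1 → no match
2. "011" → no match
3. "11" → match
4. "111" → match
5 → no match
6 → match
7 → match
8 → match
9 → match

3, 4, 6, 7, 8, 9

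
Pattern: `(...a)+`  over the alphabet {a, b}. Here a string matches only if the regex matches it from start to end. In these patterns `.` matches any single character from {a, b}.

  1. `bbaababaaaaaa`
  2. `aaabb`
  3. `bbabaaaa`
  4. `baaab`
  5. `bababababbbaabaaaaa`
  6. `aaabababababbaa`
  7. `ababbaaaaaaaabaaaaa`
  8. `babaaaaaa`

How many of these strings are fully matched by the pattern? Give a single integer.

0

1 → no match
2 → no match — must end with `a`
3 → no match
4 → no match — must end with `a`
5 → no match
6 → no match
7 → no match
8 → no match
Total matched: 0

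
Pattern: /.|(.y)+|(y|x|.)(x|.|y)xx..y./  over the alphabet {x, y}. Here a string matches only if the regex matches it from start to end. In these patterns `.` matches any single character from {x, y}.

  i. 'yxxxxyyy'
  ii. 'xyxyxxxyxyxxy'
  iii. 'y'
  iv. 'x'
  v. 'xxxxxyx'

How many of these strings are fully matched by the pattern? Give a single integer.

i → match
ii → no match
iii → match
iv → match
v → no match
Total matched: 3

3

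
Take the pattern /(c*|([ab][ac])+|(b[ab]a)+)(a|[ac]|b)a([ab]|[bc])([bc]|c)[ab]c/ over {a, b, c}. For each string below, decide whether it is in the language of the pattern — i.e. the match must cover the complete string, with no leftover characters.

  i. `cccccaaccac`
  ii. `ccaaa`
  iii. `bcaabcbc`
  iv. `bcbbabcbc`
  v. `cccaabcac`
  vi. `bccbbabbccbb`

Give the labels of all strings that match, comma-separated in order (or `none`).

i, iii, v

i → match
ii → no match — must end with `c`
iii → match
iv → no match
v → match
vi → no match — must end with `c`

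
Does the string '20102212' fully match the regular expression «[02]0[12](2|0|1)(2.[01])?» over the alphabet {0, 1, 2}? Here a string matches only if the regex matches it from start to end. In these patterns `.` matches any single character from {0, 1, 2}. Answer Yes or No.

No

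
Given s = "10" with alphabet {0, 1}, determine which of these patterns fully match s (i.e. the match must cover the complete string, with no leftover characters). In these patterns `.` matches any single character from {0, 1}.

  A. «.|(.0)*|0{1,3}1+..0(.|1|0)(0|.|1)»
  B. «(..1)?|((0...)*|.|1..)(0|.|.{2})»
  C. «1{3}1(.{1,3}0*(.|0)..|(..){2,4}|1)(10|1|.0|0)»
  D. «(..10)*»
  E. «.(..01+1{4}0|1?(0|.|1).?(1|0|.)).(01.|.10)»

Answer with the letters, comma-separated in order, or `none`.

A, B

A → match
B → match
C → no match
D → no match
E → no match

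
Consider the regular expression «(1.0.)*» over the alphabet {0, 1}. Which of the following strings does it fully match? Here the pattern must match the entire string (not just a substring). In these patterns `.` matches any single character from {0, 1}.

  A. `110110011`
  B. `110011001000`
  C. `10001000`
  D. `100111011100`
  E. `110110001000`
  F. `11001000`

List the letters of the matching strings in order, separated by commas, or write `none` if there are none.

A → no match
B → match
C → match
D → match
E → match
F → match

B, C, D, E, F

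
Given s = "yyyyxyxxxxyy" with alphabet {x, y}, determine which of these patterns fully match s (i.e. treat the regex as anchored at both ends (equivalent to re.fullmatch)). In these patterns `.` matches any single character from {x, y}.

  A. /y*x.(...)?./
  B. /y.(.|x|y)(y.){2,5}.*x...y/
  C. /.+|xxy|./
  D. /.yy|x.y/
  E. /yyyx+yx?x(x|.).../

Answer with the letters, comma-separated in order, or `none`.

A → no match
B → match
C → match
D → no match
E → no match — must start with "yyyx"

B, C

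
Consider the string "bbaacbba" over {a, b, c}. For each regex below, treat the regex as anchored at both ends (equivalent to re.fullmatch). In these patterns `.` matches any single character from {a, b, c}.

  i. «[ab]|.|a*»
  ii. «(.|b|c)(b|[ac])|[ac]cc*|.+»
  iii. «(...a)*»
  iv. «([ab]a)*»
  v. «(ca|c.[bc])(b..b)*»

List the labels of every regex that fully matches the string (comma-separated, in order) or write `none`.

i → no match
ii → match
iii → match
iv → no match
v → no match

ii, iii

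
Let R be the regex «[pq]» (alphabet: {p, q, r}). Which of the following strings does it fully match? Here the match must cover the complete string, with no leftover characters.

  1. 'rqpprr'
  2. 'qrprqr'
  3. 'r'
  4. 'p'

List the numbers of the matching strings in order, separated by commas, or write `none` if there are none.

1 → no match
2 → no match
3 → no match
4 → match

4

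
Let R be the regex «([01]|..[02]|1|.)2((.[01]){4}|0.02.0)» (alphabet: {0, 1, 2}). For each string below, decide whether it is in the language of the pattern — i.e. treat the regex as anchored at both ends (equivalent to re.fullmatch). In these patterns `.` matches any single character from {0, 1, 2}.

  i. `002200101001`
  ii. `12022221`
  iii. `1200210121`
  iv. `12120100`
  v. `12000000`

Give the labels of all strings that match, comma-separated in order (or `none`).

i → match
ii → no match
iii → match
iv → no match
v → no match

i, iii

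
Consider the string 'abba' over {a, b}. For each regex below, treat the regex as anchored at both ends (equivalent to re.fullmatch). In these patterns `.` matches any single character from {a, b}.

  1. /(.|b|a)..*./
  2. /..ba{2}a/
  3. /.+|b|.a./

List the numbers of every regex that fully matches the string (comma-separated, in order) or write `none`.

1 → match
2 → no match — must end with 'aa'
3 → match

1, 3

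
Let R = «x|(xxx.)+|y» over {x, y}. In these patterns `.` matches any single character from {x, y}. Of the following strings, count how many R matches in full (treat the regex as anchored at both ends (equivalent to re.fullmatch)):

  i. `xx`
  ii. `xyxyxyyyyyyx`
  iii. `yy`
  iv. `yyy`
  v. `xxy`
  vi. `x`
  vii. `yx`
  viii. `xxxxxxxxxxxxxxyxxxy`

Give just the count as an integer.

i → no match
ii → no match
iii → no match
iv → no match
v → no match
vi → match
vii → no match
viii → no match
Total matched: 1

1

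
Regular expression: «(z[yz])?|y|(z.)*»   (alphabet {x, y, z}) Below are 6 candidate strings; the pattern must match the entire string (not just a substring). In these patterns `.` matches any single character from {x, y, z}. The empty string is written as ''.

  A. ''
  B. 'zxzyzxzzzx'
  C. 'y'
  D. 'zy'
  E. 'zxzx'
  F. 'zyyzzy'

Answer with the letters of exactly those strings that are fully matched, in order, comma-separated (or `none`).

A. '' → match
B. 'zxzyzxzzzx' → match
C. 'y' → match
D. 'zy' → match
E. 'zxzx' → match
F. 'zyyzzy' → no match

A, B, C, D, E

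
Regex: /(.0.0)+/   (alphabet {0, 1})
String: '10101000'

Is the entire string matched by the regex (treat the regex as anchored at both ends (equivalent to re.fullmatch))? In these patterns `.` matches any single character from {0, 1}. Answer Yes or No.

Yes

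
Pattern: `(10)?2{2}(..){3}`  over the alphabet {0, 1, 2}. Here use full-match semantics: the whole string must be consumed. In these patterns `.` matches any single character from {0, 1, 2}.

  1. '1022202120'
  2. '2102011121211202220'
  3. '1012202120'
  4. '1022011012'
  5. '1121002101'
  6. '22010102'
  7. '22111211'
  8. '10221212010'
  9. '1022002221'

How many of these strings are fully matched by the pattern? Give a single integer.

5

1 → match
2 → no match
3 → no match
4 → match
5 → no match
6 → match
7 → match
8 → no match
9 → match
Total matched: 5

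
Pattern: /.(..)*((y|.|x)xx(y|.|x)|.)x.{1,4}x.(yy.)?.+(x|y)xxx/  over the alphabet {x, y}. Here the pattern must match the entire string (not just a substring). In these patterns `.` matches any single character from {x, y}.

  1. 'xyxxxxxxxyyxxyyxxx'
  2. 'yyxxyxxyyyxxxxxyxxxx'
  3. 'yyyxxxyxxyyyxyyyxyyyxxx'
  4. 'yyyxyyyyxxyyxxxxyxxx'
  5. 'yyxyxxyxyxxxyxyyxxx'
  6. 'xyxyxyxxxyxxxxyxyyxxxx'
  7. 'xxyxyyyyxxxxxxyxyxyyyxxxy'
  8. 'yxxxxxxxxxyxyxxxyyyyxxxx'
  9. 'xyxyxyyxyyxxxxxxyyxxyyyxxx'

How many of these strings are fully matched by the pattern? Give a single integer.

8

1 → match
2 → match
3 → match
4 → match
5 → match
6 → match
7 → no match — must end with 'xxx'
8 → match
9 → match
Total matched: 8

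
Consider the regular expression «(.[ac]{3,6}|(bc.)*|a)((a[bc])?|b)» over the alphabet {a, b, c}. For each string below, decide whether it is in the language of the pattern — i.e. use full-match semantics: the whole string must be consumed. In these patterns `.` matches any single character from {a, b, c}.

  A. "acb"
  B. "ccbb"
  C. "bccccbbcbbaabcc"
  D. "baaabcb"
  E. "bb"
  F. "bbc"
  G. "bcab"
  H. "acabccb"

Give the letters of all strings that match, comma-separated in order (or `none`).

A → no match
B → no match
C → no match
D → no match
E → no match
F → no match
G → match
H → no match

G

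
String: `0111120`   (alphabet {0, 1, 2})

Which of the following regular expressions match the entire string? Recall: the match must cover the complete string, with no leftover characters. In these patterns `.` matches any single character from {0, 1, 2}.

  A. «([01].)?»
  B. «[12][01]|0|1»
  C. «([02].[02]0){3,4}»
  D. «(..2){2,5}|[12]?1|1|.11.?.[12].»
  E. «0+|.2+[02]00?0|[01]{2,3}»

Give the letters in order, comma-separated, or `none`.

D

A → no match
B → no match
C → no match
D → match
E → no match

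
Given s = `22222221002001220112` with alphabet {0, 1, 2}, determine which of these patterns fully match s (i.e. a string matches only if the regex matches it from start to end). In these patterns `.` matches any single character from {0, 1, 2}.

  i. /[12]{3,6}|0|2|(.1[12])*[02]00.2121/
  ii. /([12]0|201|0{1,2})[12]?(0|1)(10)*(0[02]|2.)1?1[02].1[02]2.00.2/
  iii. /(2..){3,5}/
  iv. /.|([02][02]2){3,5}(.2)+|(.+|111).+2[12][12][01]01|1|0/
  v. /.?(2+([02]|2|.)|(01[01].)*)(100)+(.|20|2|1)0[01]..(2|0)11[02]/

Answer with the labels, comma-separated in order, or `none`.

i → no match
ii → no match
iii → no match
iv → no match
v → match

v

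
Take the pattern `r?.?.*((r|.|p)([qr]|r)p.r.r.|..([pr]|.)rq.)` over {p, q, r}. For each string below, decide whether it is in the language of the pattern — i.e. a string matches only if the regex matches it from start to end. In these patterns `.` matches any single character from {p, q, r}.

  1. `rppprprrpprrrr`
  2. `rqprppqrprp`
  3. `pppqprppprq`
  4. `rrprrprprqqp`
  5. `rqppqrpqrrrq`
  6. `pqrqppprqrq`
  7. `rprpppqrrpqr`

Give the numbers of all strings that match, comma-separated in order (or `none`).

1, 5

1 → match
2. `rqprppqrprp` → no match
3. `pppqprppprq` → no match
4. `rrprrprprqqp` → no match
5. `rqppqrpqrrrq` → match
6. `pqrqppprqrq` → no match
7. `rprpppqrrpqr` → no match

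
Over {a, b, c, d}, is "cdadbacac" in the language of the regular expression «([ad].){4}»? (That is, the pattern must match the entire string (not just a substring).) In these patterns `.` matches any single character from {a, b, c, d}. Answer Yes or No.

No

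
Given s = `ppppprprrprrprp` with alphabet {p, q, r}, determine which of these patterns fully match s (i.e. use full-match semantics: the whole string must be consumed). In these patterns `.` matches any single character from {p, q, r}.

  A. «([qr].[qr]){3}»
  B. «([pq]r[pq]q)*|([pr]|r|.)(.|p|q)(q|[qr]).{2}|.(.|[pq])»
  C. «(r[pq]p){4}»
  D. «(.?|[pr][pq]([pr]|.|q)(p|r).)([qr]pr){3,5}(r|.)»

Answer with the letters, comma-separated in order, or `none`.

A → no match
B → no match
C → no match — must start with `r`
D → match

D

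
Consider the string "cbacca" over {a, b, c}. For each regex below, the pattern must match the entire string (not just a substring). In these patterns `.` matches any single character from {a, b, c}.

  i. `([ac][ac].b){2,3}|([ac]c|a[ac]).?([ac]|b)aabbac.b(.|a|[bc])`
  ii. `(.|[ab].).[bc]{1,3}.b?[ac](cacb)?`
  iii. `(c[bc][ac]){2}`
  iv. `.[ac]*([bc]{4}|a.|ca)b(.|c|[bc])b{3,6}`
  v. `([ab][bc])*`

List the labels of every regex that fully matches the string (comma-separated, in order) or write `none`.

i → no match
ii → no match
iii → match
iv → no match — must end with "b"
v → no match

iii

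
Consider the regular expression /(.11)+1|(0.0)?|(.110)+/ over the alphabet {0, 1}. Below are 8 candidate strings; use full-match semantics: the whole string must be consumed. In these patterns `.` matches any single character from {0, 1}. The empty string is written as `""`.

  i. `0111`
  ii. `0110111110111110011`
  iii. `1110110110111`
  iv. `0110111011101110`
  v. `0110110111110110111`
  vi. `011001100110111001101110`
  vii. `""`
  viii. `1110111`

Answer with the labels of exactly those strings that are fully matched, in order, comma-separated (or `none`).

i, iii, iv, v, vi, vii, viii

i → match
ii → no match
iii → match
iv → match
v → match
vi → match
vii → match
viii → match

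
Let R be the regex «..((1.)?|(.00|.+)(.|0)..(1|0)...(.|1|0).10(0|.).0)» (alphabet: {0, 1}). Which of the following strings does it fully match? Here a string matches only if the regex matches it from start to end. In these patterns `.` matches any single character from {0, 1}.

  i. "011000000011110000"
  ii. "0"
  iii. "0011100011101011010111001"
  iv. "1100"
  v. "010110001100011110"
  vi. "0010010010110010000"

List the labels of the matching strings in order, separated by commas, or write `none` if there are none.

i → match
ii → no match
iii → no match
iv → no match
v → no match
vi → match

i, vi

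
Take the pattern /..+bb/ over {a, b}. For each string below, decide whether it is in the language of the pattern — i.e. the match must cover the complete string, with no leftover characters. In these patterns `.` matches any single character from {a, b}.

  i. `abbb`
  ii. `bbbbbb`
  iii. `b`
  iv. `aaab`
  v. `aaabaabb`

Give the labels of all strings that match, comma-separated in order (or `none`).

i, ii, v

i → match
ii → match
iii → no match — must end with `bb`
iv → no match — must end with `bb`
v → match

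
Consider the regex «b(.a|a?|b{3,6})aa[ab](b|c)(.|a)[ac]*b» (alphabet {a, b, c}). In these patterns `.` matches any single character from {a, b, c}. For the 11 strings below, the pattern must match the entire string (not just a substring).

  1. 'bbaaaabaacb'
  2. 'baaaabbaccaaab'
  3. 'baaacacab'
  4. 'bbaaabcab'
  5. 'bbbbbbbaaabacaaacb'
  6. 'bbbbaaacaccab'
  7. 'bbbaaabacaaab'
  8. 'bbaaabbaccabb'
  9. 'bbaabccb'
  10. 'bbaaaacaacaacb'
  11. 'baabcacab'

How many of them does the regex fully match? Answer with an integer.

8

1. 'bbaaaabaacb' → match
2 → match
3. 'baaacacab' → match
4. 'bbaaabcab' → match
5 → match
6 → match
7 → no match
8 → no match
9. 'bbaabccb' → no match
10 → match
11. 'baabcacab' → match
Total matched: 8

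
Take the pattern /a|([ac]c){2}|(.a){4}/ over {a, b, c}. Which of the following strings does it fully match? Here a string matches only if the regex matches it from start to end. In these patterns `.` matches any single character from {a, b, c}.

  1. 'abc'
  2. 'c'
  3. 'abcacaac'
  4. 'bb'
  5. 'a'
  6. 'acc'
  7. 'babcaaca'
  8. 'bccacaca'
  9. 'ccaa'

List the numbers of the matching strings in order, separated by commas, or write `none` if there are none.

5

1. 'abc' → no match
2. 'c' → no match
3. 'abcacaac' → no match
4. 'bb' → no match
5. 'a' → match
6. 'acc' → no match
7. 'babcaaca' → no match
8. 'bccacaca' → no match
9. 'ccaa' → no match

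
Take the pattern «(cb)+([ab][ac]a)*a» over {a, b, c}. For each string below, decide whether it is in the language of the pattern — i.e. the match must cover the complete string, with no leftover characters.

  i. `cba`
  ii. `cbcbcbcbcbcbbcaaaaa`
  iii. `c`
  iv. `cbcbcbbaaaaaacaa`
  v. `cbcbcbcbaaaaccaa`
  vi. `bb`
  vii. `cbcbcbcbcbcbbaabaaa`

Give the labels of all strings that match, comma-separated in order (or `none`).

i, ii, iv, vii

i → match
ii → match
iii → no match — must start with `cb`
iv → match
v → no match
vi → no match — must start with `cb`
vii → match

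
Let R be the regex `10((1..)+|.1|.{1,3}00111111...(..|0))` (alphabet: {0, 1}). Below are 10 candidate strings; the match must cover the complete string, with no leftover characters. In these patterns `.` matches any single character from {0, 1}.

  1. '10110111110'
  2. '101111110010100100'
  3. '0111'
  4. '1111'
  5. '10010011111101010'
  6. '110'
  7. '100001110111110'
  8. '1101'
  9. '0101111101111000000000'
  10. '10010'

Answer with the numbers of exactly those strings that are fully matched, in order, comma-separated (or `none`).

1 → match
2 → no match
3 → no match — must start with '10'
4 → no match — must start with '10'
5 → match
6 → no match — must start with '10'
7 → no match
8 → no match — must start with '10'
9 → no match — must start with '10'
10 → no match

1, 5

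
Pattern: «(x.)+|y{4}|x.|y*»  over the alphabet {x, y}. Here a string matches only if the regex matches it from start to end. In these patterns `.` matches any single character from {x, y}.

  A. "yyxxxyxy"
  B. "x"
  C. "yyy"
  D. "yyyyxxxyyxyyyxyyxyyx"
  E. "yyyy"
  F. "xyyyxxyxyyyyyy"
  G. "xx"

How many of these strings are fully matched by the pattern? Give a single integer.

3

A. "yyxxxyxy" → no match
B. "x" → no match
C. "yyy" → match
D → no match
E. "yyyy" → match
F → no match
G. "xx" → match
Total matched: 3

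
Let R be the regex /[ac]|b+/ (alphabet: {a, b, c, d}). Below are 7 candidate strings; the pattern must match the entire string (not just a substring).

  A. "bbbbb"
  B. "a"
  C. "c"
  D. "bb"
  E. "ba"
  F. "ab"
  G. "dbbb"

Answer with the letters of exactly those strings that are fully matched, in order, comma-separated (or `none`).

A, B, C, D

A → match
B → match
C → match
D → match
E → no match
F → no match
G → no match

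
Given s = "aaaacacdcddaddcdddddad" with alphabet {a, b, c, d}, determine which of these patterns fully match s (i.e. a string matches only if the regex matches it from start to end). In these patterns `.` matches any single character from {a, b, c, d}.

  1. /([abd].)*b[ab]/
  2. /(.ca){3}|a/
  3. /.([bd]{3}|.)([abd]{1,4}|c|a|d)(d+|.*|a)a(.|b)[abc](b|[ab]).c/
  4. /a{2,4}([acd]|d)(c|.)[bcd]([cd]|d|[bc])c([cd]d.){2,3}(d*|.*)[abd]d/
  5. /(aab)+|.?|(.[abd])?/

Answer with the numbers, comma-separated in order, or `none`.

1 → no match
2 → no match
3 → no match — must end with "c"
4 → match
5 → no match

4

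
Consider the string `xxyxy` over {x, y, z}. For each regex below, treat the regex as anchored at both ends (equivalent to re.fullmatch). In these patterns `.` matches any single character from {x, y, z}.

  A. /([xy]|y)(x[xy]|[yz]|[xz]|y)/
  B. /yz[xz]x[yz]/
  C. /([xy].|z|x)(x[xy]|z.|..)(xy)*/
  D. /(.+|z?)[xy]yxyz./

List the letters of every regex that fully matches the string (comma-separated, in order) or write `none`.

C

A → no match
B → no match — must start with `yz`
C → match
D → no match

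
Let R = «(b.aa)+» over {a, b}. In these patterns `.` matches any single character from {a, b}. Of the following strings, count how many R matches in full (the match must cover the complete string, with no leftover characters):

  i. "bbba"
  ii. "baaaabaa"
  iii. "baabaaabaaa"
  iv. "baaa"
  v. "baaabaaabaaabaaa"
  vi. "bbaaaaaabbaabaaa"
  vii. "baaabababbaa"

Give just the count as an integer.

2

i. "bbba" → no match — must end with "aa"
ii. "baaaabaa" → no match
iii. "baabaaabaaa" → no match
iv. "baaa" → match
v → match
vi → no match
vii. "baaabababbaa" → no match
Total matched: 2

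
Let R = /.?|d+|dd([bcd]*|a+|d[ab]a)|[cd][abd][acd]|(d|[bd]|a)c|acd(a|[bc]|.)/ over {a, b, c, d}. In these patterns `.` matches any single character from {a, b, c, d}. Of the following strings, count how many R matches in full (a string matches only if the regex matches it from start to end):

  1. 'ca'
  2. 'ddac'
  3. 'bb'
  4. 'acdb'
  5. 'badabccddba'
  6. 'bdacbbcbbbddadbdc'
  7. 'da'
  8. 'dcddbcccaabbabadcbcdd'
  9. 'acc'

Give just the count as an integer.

1

1 → no match
2 → no match
3 → no match
4 → match
5 → no match
6 → no match
7 → no match
8 → no match
9 → no match
Total matched: 1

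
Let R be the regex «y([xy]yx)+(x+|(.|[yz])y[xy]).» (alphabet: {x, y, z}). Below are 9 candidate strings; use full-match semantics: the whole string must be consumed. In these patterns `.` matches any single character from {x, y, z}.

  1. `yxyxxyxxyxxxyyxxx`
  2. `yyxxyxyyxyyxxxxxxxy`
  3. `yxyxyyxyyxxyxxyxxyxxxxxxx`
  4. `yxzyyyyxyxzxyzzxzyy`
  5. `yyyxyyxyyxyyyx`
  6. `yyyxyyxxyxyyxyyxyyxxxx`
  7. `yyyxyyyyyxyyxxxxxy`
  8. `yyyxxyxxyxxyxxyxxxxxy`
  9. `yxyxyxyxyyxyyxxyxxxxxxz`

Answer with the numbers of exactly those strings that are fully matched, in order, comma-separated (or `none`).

3, 5, 6, 8

1 → no match
2 → no match
3 → match
4 → no match
5 → match
6 → match
7 → no match
8 → match
9 → no match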